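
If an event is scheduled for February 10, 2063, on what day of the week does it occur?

Doomsday rule: the anchor day for the 2000s is Tuesday. For year 63: 63÷12 = 5 r 3, and 3÷4 = 0, so 5+3+0 = 8.
Tuesday + 8 ≡ Wednesday — that's 2063's doomsday.
In February the doomsday date is Feb 28 (2063 is not a leap year).
Feb 10 is 18 days before Feb 28; 18 mod 7 = 4, so Wednesday − 4 = Saturday.

Saturday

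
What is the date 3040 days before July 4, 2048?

−366 (one year; includes Feb 29, 2048) → Jul 4, 2047 (2674 left).
−365 (one year) → Jul 4, 2046 (2309 left).
−365 (one year) → Jul 4, 2045 (1944 left).
−365 (one year) → Jul 4, 2044 (1579 left).
−366 (one year; includes Feb 29, 2044) → Jul 4, 2043 (1213 left).
−365 (one year) → Jul 4, 2042 (848 left).
−365 (one year) → Jul 4, 2041 (483 left).
−365 (one year) → Jul 4, 2040 (118 left).
−4 → Jun 30, 2040 (end of Jun, 30 days; 114 left).
−30 → May 31, 2040 (end of May, 31 days; 84 left).
−31 → Apr 30, 2040 (end of Apr, 30 days; 53 left).
−30 → Mar 31, 2040 (end of Mar, 31 days; 23 left).
−23 → Mar 8, 2040.

March 8, 2040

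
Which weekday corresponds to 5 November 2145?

Doomsday rule: the anchor day for the 2100s is Sunday. For year 45: 45÷12 = 3 r 9, and 9÷4 = 2, so 3+9+2 = 14.
Sunday + 14 ≡ Sunday — that's 2145's doomsday.
In November the doomsday date is Nov 7.
Nov 5 is 2 days before Nov 7; 2 mod 7 = 2, so Sunday − 2 = Friday.

Friday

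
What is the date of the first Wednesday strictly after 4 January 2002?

January 9, 2002

Jan 4, 2002 is a Friday.
From Friday to the next Wednesday is 5 days.
Jan 4, 2002 + 5 = Jan 9, 2002.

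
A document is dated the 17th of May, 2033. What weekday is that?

Tuesday

Doomsday rule: the anchor day for the 2000s is Tuesday. For year 33: 33÷12 = 2 r 9, and 9÷4 = 2, so 2+9+2 = 13.
Tuesday + 13 ≡ Monday — that's 2033's doomsday.
In May the doomsday date is May 9.
May 17 is 8 days after May 9; 8 mod 7 = 1, so Monday + 1 = Tuesday.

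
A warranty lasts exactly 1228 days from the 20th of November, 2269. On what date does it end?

+365 (one year) → Nov 20, 2270 (863 left).
+365 (one year) → Nov 20, 2271 (498 left).
+366 (one year; includes Feb 29, 2272) → Nov 20, 2272 (132 left).
Nov has 30 days: +11 → Dec 1, 2272 (121 left).
Dec has 31 days: +31 → Jan 1, 2273 (90 left).
Jan has 31 days: +31 → Feb 1, 2273 (59 left).
Feb has 28 days: +28 → Mar 1, 2273 (31 left).
Mar has 31 days: +31 → Apr 1, 2273 (0 left).

April 1, 2273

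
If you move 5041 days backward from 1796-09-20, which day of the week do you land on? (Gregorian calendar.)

Monday

Sep 20, 1796 is a Tuesday.
5041 mod 7 = 1, so 5041 days before a Tuesday is Tuesday − 1 = Monday.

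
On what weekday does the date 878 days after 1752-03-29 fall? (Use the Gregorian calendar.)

First find the weekday of Mar 29, 1752. Doomsday rule: the anchor day for the 1700s is Sunday. For year 52: 52÷12 = 4 r 4, and 4÷4 = 1, so 4+4+1 = 9.
Sunday + 9 ≡ Tuesday — that's 1752's doomsday.
In March the doomsday date is Mar 14.
Mar 29 is 15 days after Mar 14; 15 mod 7 = 1, so Tuesday + 1 = Wednesday.
878 mod 7 = 3, so 878 days after a Wednesday is Wednesday + 3 = Saturday.

Saturday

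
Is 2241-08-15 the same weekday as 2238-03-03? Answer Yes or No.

From Mar 3, 2238 to Aug 15, 2241 is 1261 days.
1261 mod 7 = 1, so they are different weekdays.
(Mar 3, 2238 is a Saturday; Aug 15, 2241 is a Sunday.)

No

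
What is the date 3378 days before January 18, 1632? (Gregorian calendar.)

October 19, 1622

−365 (one year) → Jan 18, 1631 (3013 left).
−365 (one year) → Jan 18, 1630 (2648 left).
−365 (one year) → Jan 18, 1629 (2283 left).
−366 (one year; includes Feb 29, 1628) → Jan 18, 1628 (1917 left).
−365 (one year) → Jan 18, 1627 (1552 left).
−365 (one year) → Jan 18, 1626 (1187 left).
−365 (one year) → Jan 18, 1625 (822 left).
−366 (one year; includes Feb 29, 1624) → Jan 18, 1624 (456 left).
−365 (one year) → Jan 18, 1623 (91 left).
−18 → Dec 31, 1622 (end of Dec, 31 days; 73 left).
−31 → Nov 30, 1622 (end of Nov, 30 days; 42 left).
−30 → Oct 31, 1622 (end of Oct, 31 days; 12 left).
−12 → Oct 19, 1622.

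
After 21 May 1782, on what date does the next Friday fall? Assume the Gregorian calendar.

May 24, 1782

May 21, 1782 is a Tuesday.
From Tuesday to the next Friday is 3 days.
May 21, 1782 + 3 = May 24, 1782.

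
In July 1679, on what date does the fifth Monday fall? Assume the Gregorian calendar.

July 31, 1679

July 1, 1679 is a Saturday.
The first Monday is therefore July 3 (2 days later).
The fifth Monday is 3 + 4×7 = July 31.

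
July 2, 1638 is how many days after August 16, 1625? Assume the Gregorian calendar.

Aug 16, 1625 → Aug 16, 1626: 365 days.
Aug 16, 1626 → Aug 16, 1627: 365 days.
Aug 16, 1627 → Aug 16, 1628: 366 days (Feb 29, 1628 is in that span).
Aug 16, 1628 → Aug 16, 1629: 365 days.
Aug 16, 1629 → Aug 16, 1630: 365 days.
Aug 16, 1630 → Aug 16, 1631: 365 days.
Aug 16, 1631 → Aug 16, 1632: 366 days (Feb 29, 1632 is in that span).
Aug 16, 1632 → Aug 16, 1633: 365 days.
Aug 16, 1633 → Aug 16, 1634: 365 days.
Aug 16, 1634 → Aug 16, 1635: 365 days.
Aug 16, 1635 → Aug 16, 1636: 366 days (Feb 29, 1636 is in that span).
Aug 16, 1636 → Aug 16, 1637: 365 days.
Aug 16, 1637 → Sep 16, 1637: 31 days (August has 31).
Sep 16, 1637 → Oct 16, 1637: 30 days (September has 30).
Oct 16, 1637 → Nov 16, 1637: 31 days (October has 31).
Nov 16, 1637 → Dec 16, 1637: 30 days (November has 30).
Dec 16, 1637 → Jan 16, 1638: 31 days (December has 31).
Jan 16, 1638 → Feb 16, 1638: 31 days (January has 31).
Feb 16, 1638 → Mar 16, 1638: 28 days (February has 28).
Mar 16, 1638 → Apr 16, 1638: 31 days (March has 31).
Apr 16, 1638 → May 16, 1638: 30 days (April has 30).
May 16, 1638 → Jun 16, 1638: 31 days (May has 31).
Jun 16, 1638 → Jul 2, 1638: 16 days.
Total: 4703 days.

4703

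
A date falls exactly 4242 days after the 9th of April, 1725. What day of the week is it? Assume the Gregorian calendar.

First find the weekday of Apr 9, 1725. Doomsday rule: the anchor day for the 1700s is Sunday. For year 25: 25÷12 = 2 r 1, and 1÷4 = 0, so 2+1+0 = 3.
Sunday + 3 ≡ Wednesday — that's 1725's doomsday.
In April the doomsday date is Apr 4.
Apr 9 is 5 days after Apr 4; 5 mod 7 = 5, so Wednesday + 5 = Monday.
4242 mod 7 = 0, so 4242 days after a Monday is Monday + 0 = Monday.

Monday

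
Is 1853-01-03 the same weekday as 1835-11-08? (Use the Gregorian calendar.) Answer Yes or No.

No

From Nov 8, 1835 to Jan 3, 1853 is 6266 days.
6266 mod 7 = 1, so they are different weekdays.
(Nov 8, 1835 is a Sunday; Jan 3, 1853 is a Monday.)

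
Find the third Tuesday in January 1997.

January 1, 1997 is a Wednesday.
The first Tuesday is therefore January 7 (6 days later).
The third Tuesday is 7 + 2×7 = January 21.

January 21, 1997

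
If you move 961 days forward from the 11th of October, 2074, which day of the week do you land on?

Saturday

First find the weekday of Oct 11, 2074. Doomsday rule: the anchor day for the 2000s is Tuesday. For year 74: 74÷12 = 6 r 2, and 2÷4 = 0, so 6+2+0 = 8.
Tuesday + 8 ≡ Wednesday — that's 2074's doomsday.
In October the doomsday date is Oct 10.
Oct 11 is 1 day after Oct 10; 1 mod 7 = 1, so Wednesday + 1 = Thursday.
961 mod 7 = 2, so 961 days after a Thursday is Thursday + 2 = Saturday.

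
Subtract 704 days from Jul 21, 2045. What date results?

August 17, 2043

−365 (one year) → Jul 21, 2044 (339 left).
−21 → Jun 30, 2044 (end of Jun, 30 days; 318 left).
−30 → May 31, 2044 (end of May, 31 days; 288 left).
−31 → Apr 30, 2044 (end of Apr, 30 days; 257 left).
−30 → Mar 31, 2044 (end of Mar, 31 days; 227 left).
−31 → Feb 29, 2044 (end of Feb, 29 days; 196 left).
−29 → Jan 31, 2044 (end of Jan, 31 days; 167 left).
−31 → Dec 31, 2043 (end of Dec, 31 days; 136 left).
−31 → Nov 30, 2043 (end of Nov, 30 days; 105 left).
−30 → Oct 31, 2043 (end of Oct, 31 days; 75 left).
−31 → Sep 30, 2043 (end of Sep, 30 days; 44 left).
−30 → Aug 31, 2043 (end of Aug, 31 days; 14 left).
−14 → Aug 17, 2043.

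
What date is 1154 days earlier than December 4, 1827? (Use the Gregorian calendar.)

October 6, 1824

−365 (one year) → Dec 4, 1826 (789 left).
−365 (one year) → Dec 4, 1825 (424 left).
−365 (one year) → Dec 4, 1824 (59 left).
−4 → Nov 30, 1824 (end of Nov, 30 days; 55 left).
−30 → Oct 31, 1824 (end of Oct, 31 days; 25 left).
−25 → Oct 6, 1824.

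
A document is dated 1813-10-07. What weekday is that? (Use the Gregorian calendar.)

Doomsday rule: the anchor day for the 1800s is Friday. For year 13: 13÷12 = 1 r 1, and 1÷4 = 0, so 1+1+0 = 2.
Friday + 2 ≡ Sunday — that's 1813's doomsday.
In October the doomsday date is Oct 10.
Oct 7 is 3 days before Oct 10; 3 mod 7 = 3, so Sunday − 3 = Thursday.

Thursday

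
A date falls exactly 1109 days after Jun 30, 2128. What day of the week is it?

Saturday

Jun 30, 2128 is a Wednesday.
1109 mod 7 = 3, so 1109 days after a Wednesday is Wednesday + 3 = Saturday.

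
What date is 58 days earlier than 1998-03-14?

−14 → Feb 28, 1998 (end of Feb, 28 days; 44 left).
−28 → Jan 31, 1998 (end of Jan, 31 days; 16 left).
−16 → Jan 15, 1998.

January 15, 1998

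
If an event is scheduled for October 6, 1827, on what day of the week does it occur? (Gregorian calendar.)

Doomsday rule: the anchor day for the 1800s is Friday. For year 27: 27÷12 = 2 r 3, and 3÷4 = 0, so 2+3+0 = 5.
Friday + 5 ≡ Wednesday — that's 1827's doomsday.
In October the doomsday date is Oct 10.
Oct 6 is 4 days before Oct 10; 4 mod 7 = 4, so Wednesday − 4 = Saturday.

Saturday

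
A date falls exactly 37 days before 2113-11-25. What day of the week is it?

Thursday

First find the weekday of Nov 25, 2113. Doomsday rule: the anchor day for the 2100s is Sunday. For year 13: 13÷12 = 1 r 1, and 1÷4 = 0, so 1+1+0 = 2.
Sunday + 2 ≡ Tuesday — that's 2113's doomsday.
In November the doomsday date is Nov 7.
Nov 25 is 18 days after Nov 7; 18 mod 7 = 4, so Tuesday + 4 = Saturday.
37 mod 7 = 2, so 37 days before a Saturday is Saturday − 2 = Thursday.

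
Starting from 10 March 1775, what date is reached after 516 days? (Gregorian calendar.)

+366 (one year; includes Feb 29, 1776) → Mar 10, 1776 (150 left).
Mar has 31 days: +22 → Apr 1, 1776 (128 left).
Apr has 30 days: +30 → May 1, 1776 (98 left).
May has 31 days: +31 → Jun 1, 1776 (67 left).
Jun has 30 days: +30 → Jul 1, 1776 (37 left).
Jul has 31 days: +31 → Aug 1, 1776 (6 left).
+6 → Aug 7, 1776.

August 7, 1776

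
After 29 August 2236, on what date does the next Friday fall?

Aug 29, 2236 is a Monday.
From Monday to the next Friday is 4 days.
Aug 29, 2236 + 4 = Sep 2, 2236.

September 2, 2236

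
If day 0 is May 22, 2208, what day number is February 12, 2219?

3918

May 22, 2208 → May 22, 2209: 365 days.
May 22, 2209 → May 22, 2210: 365 days.
May 22, 2210 → May 22, 2211: 365 days.
May 22, 2211 → May 22, 2212: 366 days (Feb 29, 2212 is in that span).
May 22, 2212 → May 22, 2213: 365 days.
May 22, 2213 → May 22, 2214: 365 days.
May 22, 2214 → May 22, 2215: 365 days.
May 22, 2215 → May 22, 2216: 366 days (Feb 29, 2216 is in that span).
May 22, 2216 → May 22, 2217: 365 days.
May 22, 2217 → May 22, 2218: 365 days.
May 22, 2218 → Jun 22, 2218: 31 days (May has 31).
Jun 22, 2218 → Jul 22, 2218: 30 days (June has 30).
Jul 22, 2218 → Aug 22, 2218: 31 days (July has 31).
Aug 22, 2218 → Sep 22, 2218: 31 days (August has 31).
Sep 22, 2218 → Oct 22, 2218: 30 days (September has 30).
Oct 22, 2218 → Nov 22, 2218: 31 days (October has 31).
Nov 22, 2218 → Dec 22, 2218: 30 days (November has 30).
Dec 22, 2218 → Jan 22, 2219: 31 days (December has 31).
Jan 22, 2219 → Feb 12, 2219: 21 days.
Total: 3918 days.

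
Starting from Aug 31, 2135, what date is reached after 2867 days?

July 7, 2143

+366 (one year; includes Feb 29, 2136) → Aug 31, 2136 (2501 left).
+365 (one year) → Aug 31, 2137 (2136 left).
+365 (one year) → Aug 31, 2138 (1771 left).
+365 (one year) → Aug 31, 2139 (1406 left).
+366 (one year; includes Feb 29, 2140) → Aug 31, 2140 (1040 left).
+365 (one year) → Aug 31, 2141 (675 left).
+365 (one year) → Aug 31, 2142 (310 left).
Aug has 31 days: +1 → Sep 1, 2142 (309 left).
Sep has 30 days: +30 → Oct 1, 2142 (279 left).
Oct has 31 days: +31 → Nov 1, 2142 (248 left).
Nov has 30 days: +30 → Dec 1, 2142 (218 left).
Dec has 31 days: +31 → Jan 1, 2143 (187 left).
Jan has 31 days: +31 → Feb 1, 2143 (156 left).
Feb has 28 days: +28 → Mar 1, 2143 (128 left).
Mar has 31 days: +31 → Apr 1, 2143 (97 left).
Apr has 30 days: +30 → May 1, 2143 (67 left).
May has 31 days: +31 → Jun 1, 2143 (36 left).
Jun has 30 days: +30 → Jul 1, 2143 (6 left).
+6 → Jul 7, 2143.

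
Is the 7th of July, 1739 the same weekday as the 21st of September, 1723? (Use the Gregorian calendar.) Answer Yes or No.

From Sep 21, 1723 to Jul 7, 1739 is 5768 days.
5768 mod 7 = 0, so they are the same weekday.
(Sep 21, 1723 is a Tuesday; Jul 7, 1739 is a Tuesday.)

Yes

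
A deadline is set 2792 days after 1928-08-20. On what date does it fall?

April 12, 1936

+365 (one year) → Aug 20, 1929 (2427 left).
+365 (one year) → Aug 20, 1930 (2062 left).
+365 (one year) → Aug 20, 1931 (1697 left).
+366 (one year; includes Feb 29, 1932) → Aug 20, 1932 (1331 left).
+365 (one year) → Aug 20, 1933 (966 left).
+365 (one year) → Aug 20, 1934 (601 left).
+365 (one year) → Aug 20, 1935 (236 left).
Aug has 31 days: +12 → Sep 1, 1935 (224 left).
Sep has 30 days: +30 → Oct 1, 1935 (194 left).
Oct has 31 days: +31 → Nov 1, 1935 (163 left).
Nov has 30 days: +30 → Dec 1, 1935 (133 left).
Dec has 31 days: +31 → Jan 1, 1936 (102 left).
Jan has 31 days: +31 → Feb 1, 1936 (71 left).
Feb has 29 days: +29 → Mar 1, 1936 (42 left).
Mar has 31 days: +31 → Apr 1, 1936 (11 left).
+11 → Apr 12, 1936.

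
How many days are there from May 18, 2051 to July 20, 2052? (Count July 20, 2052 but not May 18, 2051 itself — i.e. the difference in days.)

May 18, 2051 → May 18, 2052: 366 days (Feb 29, 2052 is in that span).
May 18, 2052 → Jun 18, 2052: 31 days (May has 31).
Jun 18, 2052 → Jul 18, 2052: 30 days (June has 30).
Jul 18, 2052 → Jul 20, 2052: 2 days.
Total: 429 days.

429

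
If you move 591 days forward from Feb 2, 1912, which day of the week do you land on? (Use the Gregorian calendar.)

Monday

First find the weekday of Feb 2, 1912. Doomsday rule: the anchor day for the 1900s is Wednesday. For year 12: 12÷12 = 1 r 0, and 0÷4 = 0, so 1+0+0 = 1.
Wednesday + 1 ≡ Thursday — that's 1912's doomsday.
In February the doomsday date is Feb 29 (1912 is a leap year (divisible by 4)).
Feb 2 is 27 days before Feb 29; 27 mod 7 = 6, so Thursday − 6 = Friday.
591 mod 7 = 3, so 591 days after a Friday is Friday + 3 = Monday.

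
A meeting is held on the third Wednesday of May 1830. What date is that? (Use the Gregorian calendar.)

May 19, 1830

May 1, 1830 is a Saturday.
The first Wednesday is therefore May 5 (4 days later).
The third Wednesday is 5 + 2×7 = May 19.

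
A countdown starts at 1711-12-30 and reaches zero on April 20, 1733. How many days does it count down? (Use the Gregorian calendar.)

7782

Dec 30, 1711 → Dec 30, 1712: 366 days (Feb 29, 1712 is in that span).
Dec 30, 1712 → Dec 30, 1713: 365 days.
Dec 30, 1713 → Dec 30, 1714: 365 days.
Dec 30, 1714 → Dec 30, 1715: 365 days.
Dec 30, 1715 → Dec 30, 1716: 366 days (Feb 29, 1716 is in that span).
Dec 30, 1716 → Dec 30, 1717: 365 days.
Dec 30, 1717 → Dec 30, 1718: 365 days.
Dec 30, 1718 → Dec 30, 1719: 365 days.
Dec 30, 1719 → Dec 30, 1720: 366 days (Feb 29, 1720 is in that span).
Dec 30, 1720 → Dec 30, 1721: 365 days.
Dec 30, 1721 → Dec 30, 1722: 365 days.
Dec 30, 1722 → Dec 30, 1723: 365 days.
Dec 30, 1723 → Dec 30, 1724: 366 days (Feb 29, 1724 is in that span).
Dec 30, 1724 → Dec 30, 1725: 365 days.
Dec 30, 1725 → Dec 30, 1726: 365 days.
Dec 30, 1726 → Dec 30, 1727: 365 days.
Dec 30, 1727 → Dec 30, 1728: 366 days (Feb 29, 1728 is in that span).
Dec 30, 1728 → Dec 30, 1729: 365 days.
Dec 30, 1729 → Dec 30, 1730: 365 days.
Dec 30, 1730 → Dec 30, 1731: 365 days.
Dec 30, 1731 → Dec 30, 1732: 366 days (Feb 29, 1732 is in that span).
Dec 30, 1732 → Jan 30, 1733: 31 days (December has 31).
Jan 30, 1733 → Feb 28, 1733: 29 days (January has 31).
Feb 28, 1733 → Mar 28, 1733: 28 days (February has 28).
Mar 28, 1733 → Apr 20, 1733: 23 days.
Total: 7782 days.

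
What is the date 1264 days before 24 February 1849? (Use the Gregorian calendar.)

−366 (one year; includes Feb 29, 1848) → Feb 24, 1848 (898 left).
−365 (one year) → Feb 24, 1847 (533 left).
−365 (one year) → Feb 24, 1846 (168 left).
−24 → Jan 31, 1846 (end of Jan, 31 days; 144 left).
−31 → Dec 31, 1845 (end of Dec, 31 days; 113 left).
−31 → Nov 30, 1845 (end of Nov, 30 days; 82 left).
−30 → Oct 31, 1845 (end of Oct, 31 days; 52 left).
−31 → Sep 30, 1845 (end of Sep, 30 days; 21 left).
−21 → Sep 9, 1845.

September 9, 1845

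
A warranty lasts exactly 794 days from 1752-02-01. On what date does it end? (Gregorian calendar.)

+366 (one year; includes Feb 29, 1752) → Feb 1, 1753 (428 left).
+365 (one year) → Feb 1, 1754 (63 left).
Feb has 28 days: +28 → Mar 1, 1754 (35 left).
Mar has 31 days: +31 → Apr 1, 1754 (4 left).
+4 → Apr 5, 1754.

April 5, 1754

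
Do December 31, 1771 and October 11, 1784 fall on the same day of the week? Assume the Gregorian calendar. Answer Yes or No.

From Dec 31, 1771 to Oct 11, 1784 is 4668 days.
4668 mod 7 = 6, so they are different weekdays.
(Dec 31, 1771 is a Tuesday; Oct 11, 1784 is a Monday.)

No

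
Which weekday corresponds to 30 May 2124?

Doomsday rule: the anchor day for the 2100s is Sunday. For year 24: 24÷12 = 2 r 0, and 0÷4 = 0, so 2+0+0 = 2.
Sunday + 2 ≡ Tuesday — that's 2124's doomsday.
In May the doomsday date is May 9.
May 30 is 21 days after May 9; 21 mod 7 = 0, so Tuesday + 0 = Tuesday.

Tuesday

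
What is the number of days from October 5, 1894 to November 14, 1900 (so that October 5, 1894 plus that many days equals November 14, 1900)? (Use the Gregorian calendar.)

Oct 5, 1894 → Oct 5, 1895: 365 days.
Oct 5, 1895 → Oct 5, 1896: 366 days (Feb 29, 1896 is in that span).
Oct 5, 1896 → Oct 5, 1897: 365 days.
Oct 5, 1897 → Oct 5, 1898: 365 days.
Oct 5, 1898 → Oct 5, 1899: 365 days.
Oct 5, 1899 → Oct 5, 1900: 365 days.
Oct 5, 1900 → Nov 5, 1900: 31 days (October has 31).
Nov 5, 1900 → Nov 14, 1900: 9 days.
Total: 2231 days.

2231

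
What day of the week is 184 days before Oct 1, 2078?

Oct 1, 2078 is a Saturday.
184 mod 7 = 2, so 184 days before a Saturday is Saturday − 2 = Thursday.

Thursday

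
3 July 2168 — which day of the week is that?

Sunday

January 1, 2168 is a Friday.
Jan 1, 2168 → Feb 1, 2168: 31 days (January has 31).
Feb 1, 2168 → Mar 1, 2168: 29 days (February has 29).
Mar 1, 2168 → Apr 1, 2168: 31 days (March has 31).
Apr 1, 2168 → May 1, 2168: 30 days (April has 30).
May 1, 2168 → Jun 1, 2168: 31 days (May has 31).
Jun 1, 2168 → Jul 1, 2168: 30 days (June has 30).
Jul 1, 2168 → Jul 3, 2168: 2 days.
Total: 184 days.
184 mod 7 = 2, so Friday + 2 = Sunday.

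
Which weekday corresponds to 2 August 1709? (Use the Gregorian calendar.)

Friday

Doomsday rule: the anchor day for the 1700s is Sunday. For year 09: 9÷12 = 0 r 9, and 9÷4 = 2, so 0+9+2 = 11.
Sunday + 11 ≡ Thursday — that's 1709's doomsday.
In August the doomsday date is Aug 8.
Aug 2 is 6 days before Aug 8; 6 mod 7 = 6, so Thursday − 6 = Friday.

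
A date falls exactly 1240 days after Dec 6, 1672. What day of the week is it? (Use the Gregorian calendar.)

Dec 6, 1672 is a Tuesday.
1240 mod 7 = 1, so 1240 days after a Tuesday is Tuesday + 1 = Wednesday.

Wednesday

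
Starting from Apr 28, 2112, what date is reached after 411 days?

June 13, 2113

+365 (one year) → Apr 28, 2113 (46 left).
Apr has 30 days: +3 → May 1, 2113 (43 left).
May has 31 days: +31 → Jun 1, 2113 (12 left).
+12 → Jun 13, 2113.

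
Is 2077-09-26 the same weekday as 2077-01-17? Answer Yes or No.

Yes

From Jan 17, 2077 to Sep 26, 2077 is 252 days.
252 mod 7 = 0, so they are the same weekday.
(Jan 17, 2077 is a Sunday; Sep 26, 2077 is a Sunday.)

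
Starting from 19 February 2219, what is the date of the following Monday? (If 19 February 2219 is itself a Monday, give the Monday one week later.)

Feb 19, 2219 is a Friday.
From Friday to the next Monday is 3 days.
Feb 19, 2219 + 3 = Feb 22, 2219.

February 22, 2219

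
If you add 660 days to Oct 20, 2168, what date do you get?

+365 (one year) → Oct 20, 2169 (295 left).
Oct has 31 days: +12 → Nov 1, 2169 (283 left).
Nov has 30 days: +30 → Dec 1, 2169 (253 left).
Dec has 31 days: +31 → Jan 1, 2170 (222 left).
Jan has 31 days: +31 → Feb 1, 2170 (191 left).
Feb has 28 days: +28 → Mar 1, 2170 (163 left).
Mar has 31 days: +31 → Apr 1, 2170 (132 left).
Apr has 30 days: +30 → May 1, 2170 (102 left).
May has 31 days: +31 → Jun 1, 2170 (71 left).
Jun has 30 days: +30 → Jul 1, 2170 (41 left).
Jul has 31 days: +31 → Aug 1, 2170 (10 left).
+10 → Aug 11, 2170.

August 11, 2170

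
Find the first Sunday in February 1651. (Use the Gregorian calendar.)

February 1, 1651 is a Wednesday.
The first Sunday is therefore February 5 (4 days later).

February 5, 1651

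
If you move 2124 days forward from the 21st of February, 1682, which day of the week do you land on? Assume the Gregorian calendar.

First find the weekday of Feb 21, 1682. Doomsday rule: the anchor day for the 1600s is Tuesday. For year 82: 82÷12 = 6 r 10, and 10÷4 = 2, so 6+10+2 = 18.
Tuesday + 18 ≡ Saturday — that's 1682's doomsday.
In February the doomsday date is Feb 28 (1682 is not a leap year).
Feb 21 is 7 days before Feb 28; 7 mod 7 = 0, so Saturday − 0 = Saturday.
2124 mod 7 = 3, so 2124 days after a Saturday is Saturday + 3 = Tuesday.

Tuesday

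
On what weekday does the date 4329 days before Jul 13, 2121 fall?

Thursday

Jul 13, 2121 is a Sunday.
4329 mod 7 = 3, so 4329 days before a Sunday is Sunday − 3 = Thursday.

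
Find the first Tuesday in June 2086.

June 1, 2086 is a Saturday.
The first Tuesday is therefore June 4 (3 days later).

June 4, 2086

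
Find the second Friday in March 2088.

March 12, 2088

March 1, 2088 is a Monday.
The first Friday is therefore March 5 (4 days later).
The second Friday is 5 + 1×7 = March 12.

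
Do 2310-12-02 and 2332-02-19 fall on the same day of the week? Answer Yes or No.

From Dec 2, 2310 to Feb 19, 2332 is 7749 days.
7749 mod 7 = 0, so they are the same weekday.
(Dec 2, 2310 is a Friday; Feb 19, 2332 is a Friday.)

Yes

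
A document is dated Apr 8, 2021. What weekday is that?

Thursday

Doomsday rule: the anchor day for the 2000s is Tuesday. For year 21: 21÷12 = 1 r 9, and 9÷4 = 2, so 1+9+2 = 12.
Tuesday + 12 ≡ Sunday — that's 2021's doomsday.
In April the doomsday date is Apr 4.
Apr 8 is 4 days after Apr 4; 4 mod 7 = 4, so Sunday + 4 = Thursday.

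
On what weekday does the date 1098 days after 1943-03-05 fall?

Thursday

First find the weekday of Mar 5, 1943. Doomsday rule: the anchor day for the 1900s is Wednesday. For year 43: 43÷12 = 3 r 7, and 7÷4 = 1, so 3+7+1 = 11.
Wednesday + 11 ≡ Sunday — that's 1943's doomsday.
In March the doomsday date is Mar 14.
Mar 5 is 9 days before Mar 14; 9 mod 7 = 2, so Sunday − 2 = Friday.
1098 mod 7 = 6, so 1098 days after a Friday is Friday + 6 = Thursday.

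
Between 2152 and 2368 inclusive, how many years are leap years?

Multiples of 4 in [2152,2368]: 55.
Of those, multiples of 100: 2 (not leap unless ÷400).
Multiples of 400: 0.
Leap years = 55 − 2 + 0 = 53.

53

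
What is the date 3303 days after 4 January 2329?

January 20, 2338

+365 (one year) → Jan 4, 2330 (2938 left).
+365 (one year) → Jan 4, 2331 (2573 left).
+365 (one year) → Jan 4, 2332 (2208 left).
+366 (one year; includes Feb 29, 2332) → Jan 4, 2333 (1842 left).
+365 (one year) → Jan 4, 2334 (1477 left).
+365 (one year) → Jan 4, 2335 (1112 left).
+365 (one year) → Jan 4, 2336 (747 left).
+366 (one year; includes Feb 29, 2336) → Jan 4, 2337 (381 left).
Jan has 31 days: +28 → Feb 1, 2337 (353 left).
Feb has 28 days: +28 → Mar 1, 2337 (325 left).
Mar has 31 days: +31 → Apr 1, 2337 (294 left).
Apr has 30 days: +30 → May 1, 2337 (264 left).
May has 31 days: +31 → Jun 1, 2337 (233 left).
Jun has 30 days: +30 → Jul 1, 2337 (203 left).
Jul has 31 days: +31 → Aug 1, 2337 (172 left).
Aug has 31 days: +31 → Sep 1, 2337 (141 left).
Sep has 30 days: +30 → Oct 1, 2337 (111 left).
Oct has 31 days: +31 → Nov 1, 2337 (80 left).
Nov has 30 days: +30 → Dec 1, 2337 (50 left).
Dec has 31 days: +31 → Jan 1, 2338 (19 left).
+19 → Jan 20, 2338.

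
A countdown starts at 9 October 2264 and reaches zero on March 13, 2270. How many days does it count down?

1981

Oct 9, 2264 → Oct 9, 2265: 365 days.
Oct 9, 2265 → Oct 9, 2266: 365 days.
Oct 9, 2266 → Oct 9, 2267: 365 days.
Oct 9, 2267 → Oct 9, 2268: 366 days (Feb 29, 2268 is in that span).
Oct 9, 2268 → Oct 9, 2269: 365 days.
Oct 9, 2269 → Nov 9, 2269: 31 days (October has 31).
Nov 9, 2269 → Dec 9, 2269: 30 days (November has 30).
Dec 9, 2269 → Jan 9, 2270: 31 days (December has 31).
Jan 9, 2270 → Feb 9, 2270: 31 days (January has 31).
Feb 9, 2270 → Mar 9, 2270: 28 days (February has 28).
Mar 9, 2270 → Mar 13, 2270: 4 days.
Total: 1981 days.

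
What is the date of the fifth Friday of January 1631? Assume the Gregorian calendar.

January 31, 1631

January 1, 1631 is a Wednesday.
The first Friday is therefore January 3 (2 days later).
The fifth Friday is 3 + 4×7 = January 31.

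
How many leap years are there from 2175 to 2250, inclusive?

Multiples of 4 in [2175,2250]: 19.
Of those, multiples of 100: 1 (not leap unless ÷400).
Multiples of 400: 0.
Leap years = 19 − 1 + 0 = 18.

18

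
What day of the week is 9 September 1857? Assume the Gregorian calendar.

Wednesday

Doomsday rule: the anchor day for the 1800s is Friday. For year 57: 57÷12 = 4 r 9, and 9÷4 = 2, so 4+9+2 = 15.
Friday + 15 ≡ Saturday — that's 1857's doomsday.
In September the doomsday date is Sep 5.
Sep 9 is 4 days after Sep 5; 4 mod 7 = 4, so Saturday + 4 = Wednesday.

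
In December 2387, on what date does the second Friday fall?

December 11, 2387

December 1, 2387 is a Tuesday.
The first Friday is therefore December 4 (3 days later).
The second Friday is 4 + 1×7 = December 11.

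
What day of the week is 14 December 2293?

Thursday

Doomsday rule: the anchor day for the 2200s is Friday. For year 93: 93÷12 = 7 r 9, and 9÷4 = 2, so 7+9+2 = 18.
Friday + 18 ≡ Tuesday — that's 2293's doomsday.
In December the doomsday date is Dec 12.
Dec 14 is 2 days after Dec 12; 2 mod 7 = 2, so Tuesday + 2 = Thursday.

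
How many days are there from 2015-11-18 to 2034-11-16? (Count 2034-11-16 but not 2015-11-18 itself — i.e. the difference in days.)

6938

Nov 18, 2015 → Nov 18, 2016: 366 days (Feb 29, 2016 is in that span).
Nov 18, 2016 → Nov 18, 2017: 365 days.
Nov 18, 2017 → Nov 18, 2018: 365 days.
Nov 18, 2018 → Nov 18, 2019: 365 days.
Nov 18, 2019 → Nov 18, 2020: 366 days (Feb 29, 2020 is in that span).
Nov 18, 2020 → Nov 18, 2021: 365 days.
Nov 18, 2021 → Nov 18, 2022: 365 days.
Nov 18, 2022 → Nov 18, 2023: 365 days.
Nov 18, 2023 → Nov 18, 2024: 366 days (Feb 29, 2024 is in that span).
Nov 18, 2024 → Nov 18, 2025: 365 days.
Nov 18, 2025 → Nov 18, 2026: 365 days.
Nov 18, 2026 → Nov 18, 2027: 365 days.
Nov 18, 2027 → Nov 18, 2028: 366 days (Feb 29, 2028 is in that span).
Nov 18, 2028 → Nov 18, 2029: 365 days.
Nov 18, 2029 → Nov 18, 2030: 365 days.
Nov 18, 2030 → Nov 18, 2031: 365 days.
Nov 18, 2031 → Nov 18, 2032: 366 days (Feb 29, 2032 is in that span).
Nov 18, 2032 → Nov 18, 2033: 365 days.
Nov 18, 2033 → Dec 18, 2033: 30 days (November has 30).
Dec 18, 2033 → Jan 18, 2034: 31 days (December has 31).
Jan 18, 2034 → Feb 18, 2034: 31 days (January has 31).
Feb 18, 2034 → Mar 18, 2034: 28 days (February has 28).
Mar 18, 2034 → Apr 18, 2034: 31 days (March has 31).
Apr 18, 2034 → May 18, 2034: 30 days (April has 30).
May 18, 2034 → Jun 18, 2034: 31 days (May has 31).
Jun 18, 2034 → Jul 18, 2034: 30 days (June has 30).
Jul 18, 2034 → Aug 18, 2034: 31 days (July has 31).
Aug 18, 2034 → Sep 18, 2034: 31 days (August has 31).
Sep 18, 2034 → Oct 18, 2034: 30 days (September has 30).
Oct 18, 2034 → Nov 16, 2034: 29 days.
Total: 6938 days.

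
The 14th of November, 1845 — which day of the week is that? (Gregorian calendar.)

Doomsday rule: the anchor day for the 1800s is Friday. For year 45: 45÷12 = 3 r 9, and 9÷4 = 2, so 3+9+2 = 14.
Friday + 14 ≡ Friday — that's 1845's doomsday.
In November the doomsday date is Nov 7.
Nov 14 is 7 days after Nov 7; 7 mod 7 = 0, so Friday + 0 = Friday.

Friday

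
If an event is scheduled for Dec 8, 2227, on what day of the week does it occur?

Doomsday rule: the anchor day for the 2200s is Friday. For year 27: 27÷12 = 2 r 3, and 3÷4 = 0, so 2+3+0 = 5.
Friday + 5 ≡ Wednesday — that's 2227's doomsday.
In December the doomsday date is Dec 12.
Dec 8 is 4 days before Dec 12; 4 mod 7 = 4, so Wednesday − 4 = Saturday.

Saturday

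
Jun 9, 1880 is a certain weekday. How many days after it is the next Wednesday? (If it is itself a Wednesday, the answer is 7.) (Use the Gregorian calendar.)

Jun 9, 1880 is a Wednesday.
From Wednesday to the next Wednesday is 7 days.

7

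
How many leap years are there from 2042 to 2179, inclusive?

Multiples of 4 in [2042,2179]: 34.
Of those, multiples of 100: 1 (not leap unless ÷400).
Multiples of 400: 0.
Leap years = 34 − 1 + 0 = 33.

33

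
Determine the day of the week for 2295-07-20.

Saturday

Doomsday rule: the anchor day for the 2200s is Friday. For year 95: 95÷12 = 7 r 11, and 11÷4 = 2, so 7+11+2 = 20.
Friday + 20 ≡ Thursday — that's 2295's doomsday.
In July the doomsday date is Jul 11.
Jul 20 is 9 days after Jul 11; 9 mod 7 = 2, so Thursday + 2 = Saturday.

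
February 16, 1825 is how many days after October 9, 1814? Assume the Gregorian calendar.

Oct 9, 1814 → Oct 9, 1815: 365 days.
Oct 9, 1815 → Oct 9, 1816: 366 days (Feb 29, 1816 is in that span).
Oct 9, 1816 → Oct 9, 1817: 365 days.
Oct 9, 1817 → Oct 9, 1818: 365 days.
Oct 9, 1818 → Oct 9, 1819: 365 days.
Oct 9, 1819 → Oct 9, 1820: 366 days (Feb 29, 1820 is in that span).
Oct 9, 1820 → Oct 9, 1821: 365 days.
Oct 9, 1821 → Oct 9, 1822: 365 days.
Oct 9, 1822 → Oct 9, 1823: 365 days.
Oct 9, 1823 → Oct 9, 1824: 366 days (Feb 29, 1824 is in that span).
Oct 9, 1824 → Nov 9, 1824: 31 days (October has 31).
Nov 9, 1824 → Dec 9, 1824: 30 days (November has 30).
Dec 9, 1824 → Jan 9, 1825: 31 days (December has 31).
Jan 9, 1825 → Feb 9, 1825: 31 days (January has 31).
Feb 9, 1825 → Feb 16, 1825: 7 days.
Total: 3783 days.

3783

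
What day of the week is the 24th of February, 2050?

January 1, 2050 is a Saturday.
Jan 1, 2050 → Feb 1, 2050: 31 days (January has 31).
Feb 1, 2050 → Feb 24, 2050: 23 days.
Total: 54 days.
54 mod 7 = 5, so Saturday + 5 = Thursday.

Thursday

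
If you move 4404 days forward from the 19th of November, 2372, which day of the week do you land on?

Monday

Nov 19, 2372 is a Sunday.
4404 mod 7 = 1, so 4404 days after a Sunday is Sunday + 1 = Monday.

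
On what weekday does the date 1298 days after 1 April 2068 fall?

Apr 1, 2068 is a Sunday.
1298 mod 7 = 3, so 1298 days after a Sunday is Sunday + 3 = Wednesday.

Wednesday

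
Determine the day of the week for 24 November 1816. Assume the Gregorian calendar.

Sunday

Doomsday rule: the anchor day for the 1800s is Friday. For year 16: 16÷12 = 1 r 4, and 4÷4 = 1, so 1+4+1 = 6.
Friday + 6 ≡ Thursday — that's 1816's doomsday.
In November the doomsday date is Nov 7.
Nov 24 is 17 days after Nov 7; 17 mod 7 = 3, so Thursday + 3 = Sunday.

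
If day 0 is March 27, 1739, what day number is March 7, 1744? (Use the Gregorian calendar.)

Mar 27, 1739 → Mar 27, 1740: 366 days (Feb 29, 1740 is in that span).
Mar 27, 1740 → Mar 27, 1741: 365 days.
Mar 27, 1741 → Mar 27, 1742: 365 days.
Mar 27, 1742 → Mar 27, 1743: 365 days.
Mar 27, 1743 → Apr 27, 1743: 31 days (March has 31).
Apr 27, 1743 → May 27, 1743: 30 days (April has 30).
May 27, 1743 → Jun 27, 1743: 31 days (May has 31).
Jun 27, 1743 → Jul 27, 1743: 30 days (June has 30).
Jul 27, 1743 → Aug 27, 1743: 31 days (July has 31).
Aug 27, 1743 → Sep 27, 1743: 31 days (August has 31).
Sep 27, 1743 → Oct 27, 1743: 30 days (September has 30).
Oct 27, 1743 → Nov 27, 1743: 31 days (October has 31).
Nov 27, 1743 → Dec 27, 1743: 30 days (November has 30).
Dec 27, 1743 → Jan 27, 1744: 31 days (December has 31).
Jan 27, 1744 → Feb 27, 1744: 31 days (January has 31).
Feb 27, 1744 → Mar 7, 1744: 9 days.
Total: 1807 days.

1807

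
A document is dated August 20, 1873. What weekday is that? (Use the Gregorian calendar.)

Wednesday

Doomsday rule: the anchor day for the 1800s is Friday. For year 73: 73÷12 = 6 r 1, and 1÷4 = 0, so 6+1+0 = 7.
Friday + 7 ≡ Friday — that's 1873's doomsday.
In August the doomsday date is Aug 8.
Aug 20 is 12 days after Aug 8; 12 mod 7 = 5, so Friday + 5 = Wednesday.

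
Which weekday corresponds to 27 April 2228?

Doomsday rule: the anchor day for the 2200s is Friday. For year 28: 28÷12 = 2 r 4, and 4÷4 = 1, so 2+4+1 = 7.
Friday + 7 ≡ Friday — that's 2228's doomsday.
In April the doomsday date is Apr 4.
Apr 27 is 23 days after Apr 4; 23 mod 7 = 2, so Friday + 2 = Sunday.

Sunday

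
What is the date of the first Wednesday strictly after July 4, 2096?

Jul 4, 2096 is a Wednesday.
From Wednesday to the next Wednesday is 7 days.
Jul 4, 2096 + 7 = Jul 11, 2096.

July 11, 2096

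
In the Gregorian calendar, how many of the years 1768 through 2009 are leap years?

59

Multiples of 4 in [1768,2009]: 61.
Of those, multiples of 100: 3 (not leap unless ÷400).
Multiples of 400: 1.
Leap years = 61 − 3 + 1 = 59.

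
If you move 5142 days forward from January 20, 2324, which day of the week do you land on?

Thursday

Jan 20, 2324 is a Sunday.
5142 mod 7 = 4, so 5142 days after a Sunday is Sunday + 4 = Thursday.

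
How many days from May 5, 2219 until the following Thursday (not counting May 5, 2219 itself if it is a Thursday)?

May 5, 2219 is a Wednesday.
From Wednesday to the next Thursday is 1 day.

1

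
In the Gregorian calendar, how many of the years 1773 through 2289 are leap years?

125

Multiples of 4 in [1773,2289]: 129.
Of those, multiples of 100: 5 (not leap unless ÷400).
Multiples of 400: 1.
Leap years = 129 − 5 + 1 = 125.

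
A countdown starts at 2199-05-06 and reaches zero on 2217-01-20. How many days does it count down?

6468

May 6, 2199 → May 6, 2200: 365 days.
May 6, 2200 → May 6, 2201: 365 days.
May 6, 2201 → May 6, 2202: 365 days.
May 6, 2202 → May 6, 2203: 365 days.
May 6, 2203 → May 6, 2204: 366 days (Feb 29, 2204 is in that span).
May 6, 2204 → May 6, 2205: 365 days.
May 6, 2205 → May 6, 2206: 365 days.
May 6, 2206 → May 6, 2207: 365 days.
May 6, 2207 → May 6, 2208: 366 days (Feb 29, 2208 is in that span).
May 6, 2208 → May 6, 2209: 365 days.
May 6, 2209 → May 6, 2210: 365 days.
May 6, 2210 → May 6, 2211: 365 days.
May 6, 2211 → May 6, 2212: 366 days (Feb 29, 2212 is in that span).
May 6, 2212 → May 6, 2213: 365 days.
May 6, 2213 → May 6, 2214: 365 days.
May 6, 2214 → May 6, 2215: 365 days.
May 6, 2215 → May 6, 2216: 366 days (Feb 29, 2216 is in that span).
May 6, 2216 → Jun 6, 2216: 31 days (May has 31).
Jun 6, 2216 → Jul 6, 2216: 30 days (June has 30).
Jul 6, 2216 → Aug 6, 2216: 31 days (July has 31).
Aug 6, 2216 → Sep 6, 2216: 31 days (August has 31).
Sep 6, 2216 → Oct 6, 2216: 30 days (September has 30).
Oct 6, 2216 → Nov 6, 2216: 31 days (October has 31).
Nov 6, 2216 → Dec 6, 2216: 30 days (November has 30).
Dec 6, 2216 → Jan 6, 2217: 31 days (December has 31).
Jan 6, 2217 → Jan 20, 2217: 14 days.
Total: 6468 days.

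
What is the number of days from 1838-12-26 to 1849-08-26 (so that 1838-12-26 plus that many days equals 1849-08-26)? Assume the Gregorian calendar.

3896

Dec 26, 1838 → Dec 26, 1839: 365 days.
Dec 26, 1839 → Dec 26, 1840: 366 days (Feb 29, 1840 is in that span).
Dec 26, 1840 → Dec 26, 1841: 365 days.
Dec 26, 1841 → Dec 26, 1842: 365 days.
Dec 26, 1842 → Dec 26, 1843: 365 days.
Dec 26, 1843 → Dec 26, 1844: 366 days (Feb 29, 1844 is in that span).
Dec 26, 1844 → Dec 26, 1845: 365 days.
Dec 26, 1845 → Dec 26, 1846: 365 days.
Dec 26, 1846 → Dec 26, 1847: 365 days.
Dec 26, 1847 → Dec 26, 1848: 366 days (Feb 29, 1848 is in that span).
Dec 26, 1848 → Jan 26, 1849: 31 days (December has 31).
Jan 26, 1849 → Feb 26, 1849: 31 days (January has 31).
Feb 26, 1849 → Mar 26, 1849: 28 days (February has 28).
Mar 26, 1849 → Apr 26, 1849: 31 days (March has 31).
Apr 26, 1849 → May 26, 1849: 30 days (April has 30).
May 26, 1849 → Jun 26, 1849: 31 days (May has 31).
Jun 26, 1849 → Jul 26, 1849: 30 days (June has 30).
Jul 26, 1849 → Aug 26, 1849: 31 days.
Total: 3896 days.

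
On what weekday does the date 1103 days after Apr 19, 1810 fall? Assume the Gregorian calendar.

Apr 19, 1810 is a Thursday.
1103 mod 7 = 4, so 1103 days after a Thursday is Thursday + 4 = Monday.

Monday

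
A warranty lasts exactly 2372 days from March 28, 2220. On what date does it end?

+365 (one year) → Mar 28, 2221 (2007 left).
+365 (one year) → Mar 28, 2222 (1642 left).
+365 (one year) → Mar 28, 2223 (1277 left).
+366 (one year; includes Feb 29, 2224) → Mar 28, 2224 (911 left).
+365 (one year) → Mar 28, 2225 (546 left).
+365 (one year) → Mar 28, 2226 (181 left).
Mar has 31 days: +4 → Apr 1, 2226 (177 left).
Apr has 30 days: +30 → May 1, 2226 (147 left).
May has 31 days: +31 → Jun 1, 2226 (116 left).
Jun has 30 days: +30 → Jul 1, 2226 (86 left).
Jul has 31 days: +31 → Aug 1, 2226 (55 left).
Aug has 31 days: +31 → Sep 1, 2226 (24 left).
+24 → Sep 25, 2226.

September 25, 2226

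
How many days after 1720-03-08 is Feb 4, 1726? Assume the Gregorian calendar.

2159

Mar 8, 1720 → Mar 8, 1721: 365 days.
Mar 8, 1721 → Mar 8, 1722: 365 days.
Mar 8, 1722 → Mar 8, 1723: 365 days.
Mar 8, 1723 → Mar 8, 1724: 366 days (Feb 29, 1724 is in that span).
Mar 8, 1724 → Mar 8, 1725: 365 days.
Mar 8, 1725 → Apr 8, 1725: 31 days (March has 31).
Apr 8, 1725 → May 8, 1725: 30 days (April has 30).
May 8, 1725 → Jun 8, 1725: 31 days (May has 31).
Jun 8, 1725 → Jul 8, 1725: 30 days (June has 30).
Jul 8, 1725 → Aug 8, 1725: 31 days (July has 31).
Aug 8, 1725 → Sep 8, 1725: 31 days (August has 31).
Sep 8, 1725 → Oct 8, 1725: 30 days (September has 30).
Oct 8, 1725 → Nov 8, 1725: 31 days (October has 31).
Nov 8, 1725 → Dec 8, 1725: 30 days (November has 30).
Dec 8, 1725 → Jan 8, 1726: 31 days (December has 31).
Jan 8, 1726 → Feb 4, 1726: 27 days.
Total: 2159 days.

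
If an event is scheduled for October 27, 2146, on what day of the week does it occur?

Thursday

January 1, 2146 is a Saturday.
Jan 1, 2146 → Feb 1, 2146: 31 days (January has 31).
Feb 1, 2146 → Mar 1, 2146: 28 days (February has 28).
Mar 1, 2146 → Apr 1, 2146: 31 days (March has 31).
Apr 1, 2146 → May 1, 2146: 30 days (April has 30).
May 1, 2146 → Jun 1, 2146: 31 days (May has 31).
Jun 1, 2146 → Jul 1, 2146: 30 days (June has 30).
Jul 1, 2146 → Aug 1, 2146: 31 days (July has 31).
Aug 1, 2146 → Sep 1, 2146: 31 days (August has 31).
Sep 1, 2146 → Oct 1, 2146: 30 days (September has 30).
Oct 1, 2146 → Oct 27, 2146: 26 days.
Total: 299 days.
299 mod 7 = 5, so Saturday + 5 = Thursday.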